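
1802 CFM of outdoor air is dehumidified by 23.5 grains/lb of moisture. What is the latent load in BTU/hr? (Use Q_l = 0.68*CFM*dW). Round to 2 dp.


Q = 0.68 * 1802 * 23.5 = 28795.96 BTU/hr

28795.96 BTU/hr


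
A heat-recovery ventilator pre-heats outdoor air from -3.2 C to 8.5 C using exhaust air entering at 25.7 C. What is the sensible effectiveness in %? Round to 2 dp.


eff = (8.5-(-3.2))/(25.7-(-3.2))*100 = 40.48 %

40.48 %


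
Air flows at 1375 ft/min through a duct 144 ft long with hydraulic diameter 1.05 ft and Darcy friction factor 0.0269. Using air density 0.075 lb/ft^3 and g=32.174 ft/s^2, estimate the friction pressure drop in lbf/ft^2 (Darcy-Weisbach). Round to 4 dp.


v_fps = 1375/60 = 22.9167 ft/s
dp = 0.0269*(144/1.05)*0.075*22.9167^2/(2*32.174) = 2.2582 lbf/ft^2

2.2582 lbf/ft^2


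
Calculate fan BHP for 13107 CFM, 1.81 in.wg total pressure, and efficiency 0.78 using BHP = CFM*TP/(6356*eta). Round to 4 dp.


BHP = 13107 * 1.81 / (6356 * 0.78) = 4.7852 hp

4.7852 hp


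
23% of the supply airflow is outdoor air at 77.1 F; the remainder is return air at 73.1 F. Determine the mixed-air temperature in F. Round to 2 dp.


T_mix = 0.23*77.1 + 0.77*73.1 = 74.02 F

74.02 F


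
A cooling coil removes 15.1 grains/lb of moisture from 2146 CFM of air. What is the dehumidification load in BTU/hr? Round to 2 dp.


Q = 0.68 * 2146 * 15.1 = 22035.13 BTU/hr

22035.13 BTU/hr


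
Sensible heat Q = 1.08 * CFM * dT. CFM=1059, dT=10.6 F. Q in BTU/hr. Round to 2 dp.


Q = 1.08 * 1059 * 10.6 = 12123.43 BTU/hr

12123.43 BTU/hr


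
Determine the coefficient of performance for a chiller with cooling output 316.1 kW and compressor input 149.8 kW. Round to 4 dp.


COP = 316.1 / 149.8 = 2.1101

2.1101


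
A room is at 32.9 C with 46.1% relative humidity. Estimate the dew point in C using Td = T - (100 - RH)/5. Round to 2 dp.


Td = 32.9 - (100-46.1)/5 = 22.12 C

22.12 C


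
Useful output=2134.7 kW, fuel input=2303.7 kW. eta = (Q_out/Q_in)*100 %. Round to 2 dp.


eta = (2134.7/2303.7)*100 = 92.66 %

92.66 %


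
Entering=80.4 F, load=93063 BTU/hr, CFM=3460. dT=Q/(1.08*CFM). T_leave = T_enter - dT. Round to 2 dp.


dT = 93063/(1.08*3460) = 24.9045
T_leave = 80.4 - 24.9045 = 55.50 F

55.50 F


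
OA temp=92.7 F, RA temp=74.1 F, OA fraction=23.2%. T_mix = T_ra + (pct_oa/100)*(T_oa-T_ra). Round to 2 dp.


T_mix = 74.1 + (23.2/100)*(92.7-74.1) = 78.42 F

78.42 F


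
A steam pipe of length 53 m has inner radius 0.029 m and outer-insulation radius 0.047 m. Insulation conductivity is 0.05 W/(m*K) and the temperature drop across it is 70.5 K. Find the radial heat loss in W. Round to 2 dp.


Q = 2*pi*0.05*53*70.5/ln(0.047/0.029) = 2431.09 W

2431.09 W


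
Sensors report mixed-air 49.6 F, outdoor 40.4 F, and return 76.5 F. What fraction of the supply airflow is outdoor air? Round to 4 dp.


frac = (49.6 - 76.5) / (40.4 - 76.5) = 0.7452

0.7452


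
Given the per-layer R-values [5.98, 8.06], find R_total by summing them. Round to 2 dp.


R_total = 5.98 + 8.06 = 14.04

14.04


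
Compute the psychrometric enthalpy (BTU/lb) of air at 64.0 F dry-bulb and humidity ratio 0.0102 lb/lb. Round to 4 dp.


h = 0.24*64.0 + 0.0102*(1061+0.444*64.0) = 26.4720 BTU/lb

26.4720 BTU/lb


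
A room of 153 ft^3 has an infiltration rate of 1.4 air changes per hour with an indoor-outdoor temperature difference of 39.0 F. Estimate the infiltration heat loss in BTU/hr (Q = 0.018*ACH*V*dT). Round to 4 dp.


Q = 0.018 * 1.4 * 153 * 39.0 = 150.3684 BTU/hr

150.3684 BTU/hr


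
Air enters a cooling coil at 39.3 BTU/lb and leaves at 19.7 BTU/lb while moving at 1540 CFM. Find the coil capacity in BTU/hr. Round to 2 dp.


Q = 4.5 * 1540 * (39.3 - 19.7) = 135828.00 BTU/hr

135828.00 BTU/hr


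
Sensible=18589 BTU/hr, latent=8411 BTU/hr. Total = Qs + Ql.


Qt = 18589 + 8411 = 27000 BTU/hr

27000 BTU/hr


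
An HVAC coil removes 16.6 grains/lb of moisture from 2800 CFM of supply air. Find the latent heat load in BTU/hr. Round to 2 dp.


Q = 0.68 * 2800 * 16.6 = 31606.40 BTU/hr

31606.40 BTU/hr


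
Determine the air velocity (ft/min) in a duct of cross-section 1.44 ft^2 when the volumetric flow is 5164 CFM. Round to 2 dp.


V = 5164 / 1.44 = 3586.11 ft/min

3586.11 ft/min


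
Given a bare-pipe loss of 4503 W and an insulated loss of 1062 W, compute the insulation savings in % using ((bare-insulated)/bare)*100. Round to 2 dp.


Savings = ((4503-1062)/4503)*100 = 76.42 %

76.42 %


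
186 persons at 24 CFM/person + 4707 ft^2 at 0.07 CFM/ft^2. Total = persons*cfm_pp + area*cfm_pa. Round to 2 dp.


Total = 186*24 + 4707*0.07 = 4793.49 CFM

4793.49 CFM


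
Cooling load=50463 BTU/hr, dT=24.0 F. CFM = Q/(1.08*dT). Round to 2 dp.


CFM = 50463 / (1.08 * 24.0) = 1946.88

1946.88 CFM


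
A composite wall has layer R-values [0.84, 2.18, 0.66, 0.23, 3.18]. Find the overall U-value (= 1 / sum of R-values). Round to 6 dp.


R_total = 0.84 + 2.18 + 0.66 + 0.23 + 3.18 = 7.09
U = 1/7.09 = 0.141044

0.141044


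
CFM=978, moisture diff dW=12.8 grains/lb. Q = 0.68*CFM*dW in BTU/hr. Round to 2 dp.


Q = 0.68 * 978 * 12.8 = 8512.51 BTU/hr

8512.51 BTU/hr


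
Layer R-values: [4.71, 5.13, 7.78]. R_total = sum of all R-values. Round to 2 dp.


R_total = 4.71 + 5.13 + 7.78 = 17.62

17.62


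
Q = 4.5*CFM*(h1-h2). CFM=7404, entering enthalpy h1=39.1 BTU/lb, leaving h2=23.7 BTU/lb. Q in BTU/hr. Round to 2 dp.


Q = 4.5 * 7404 * (39.1 - 23.7) = 513097.20 BTU/hr

513097.20 BTU/hr


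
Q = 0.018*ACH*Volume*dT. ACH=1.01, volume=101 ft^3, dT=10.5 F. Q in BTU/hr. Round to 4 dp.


Q = 0.018 * 1.01 * 101 * 10.5 = 19.2799 BTU/hr

19.2799 BTU/hr


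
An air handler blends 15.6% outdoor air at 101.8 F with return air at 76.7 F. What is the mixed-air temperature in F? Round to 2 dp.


T_mix = 76.7 + (15.6/100)*(101.8-76.7) = 80.62 F

80.62 F


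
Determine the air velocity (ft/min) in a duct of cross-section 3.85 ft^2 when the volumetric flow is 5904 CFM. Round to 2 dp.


V = 5904 / 3.85 = 1533.51 ft/min

1533.51 ft/min


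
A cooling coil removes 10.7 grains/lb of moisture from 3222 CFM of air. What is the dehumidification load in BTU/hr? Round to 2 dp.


Q = 0.68 * 3222 * 10.7 = 23443.27 BTU/hr

23443.27 BTU/hr


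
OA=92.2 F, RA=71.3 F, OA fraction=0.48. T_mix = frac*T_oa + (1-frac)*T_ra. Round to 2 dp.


T_mix = 0.48*92.2 + 0.52*71.3 = 81.33 F

81.33 F


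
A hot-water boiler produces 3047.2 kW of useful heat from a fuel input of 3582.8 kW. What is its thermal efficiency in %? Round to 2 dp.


eta = (3047.2/3582.8)*100 = 85.05 %

85.05 %


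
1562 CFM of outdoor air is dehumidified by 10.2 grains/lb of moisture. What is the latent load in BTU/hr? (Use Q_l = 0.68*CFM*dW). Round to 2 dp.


Q = 0.68 * 1562 * 10.2 = 10834.03 BTU/hr

10834.03 BTU/hr


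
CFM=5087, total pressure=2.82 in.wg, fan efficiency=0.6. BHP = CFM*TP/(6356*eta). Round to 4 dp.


BHP = 5087 * 2.82 / (6356 * 0.6) = 3.7616 hp

3.7616 hp


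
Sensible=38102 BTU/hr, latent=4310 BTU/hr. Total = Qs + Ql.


Qt = 38102 + 4310 = 42412 BTU/hr

42412 BTU/hr


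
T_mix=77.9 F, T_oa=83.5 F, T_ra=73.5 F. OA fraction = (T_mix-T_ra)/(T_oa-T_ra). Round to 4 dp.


frac = (77.9 - 73.5) / (83.5 - 73.5) = 0.4400

0.4400


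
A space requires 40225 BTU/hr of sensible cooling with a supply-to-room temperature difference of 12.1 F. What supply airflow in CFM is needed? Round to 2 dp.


CFM = 40225 / (1.08 * 12.1) = 3078.13

3078.13 CFM


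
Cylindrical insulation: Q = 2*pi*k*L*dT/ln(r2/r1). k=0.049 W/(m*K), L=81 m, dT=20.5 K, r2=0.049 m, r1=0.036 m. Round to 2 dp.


Q = 2*pi*0.049*81*20.5/ln(0.049/0.036) = 1658.21 W

1658.21 W


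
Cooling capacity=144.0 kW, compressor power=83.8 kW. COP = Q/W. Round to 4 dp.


COP = 144.0 / 83.8 = 1.7184

1.7184


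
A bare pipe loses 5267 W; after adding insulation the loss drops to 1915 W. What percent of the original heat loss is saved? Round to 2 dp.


Savings = ((5267-1915)/5267)*100 = 63.64 %

63.64 %


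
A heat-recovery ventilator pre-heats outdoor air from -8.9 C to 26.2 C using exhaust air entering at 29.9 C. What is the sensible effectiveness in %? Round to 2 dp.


eff = (26.2-(-8.9))/(29.9-(-8.9))*100 = 90.46 %

90.46 %


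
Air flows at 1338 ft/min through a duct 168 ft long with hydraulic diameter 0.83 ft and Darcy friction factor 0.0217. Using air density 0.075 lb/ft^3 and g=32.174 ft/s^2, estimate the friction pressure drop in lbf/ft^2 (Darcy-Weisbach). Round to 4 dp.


v_fps = 1338/60 = 22.3 ft/s
dp = 0.0217*(168/0.83)*0.075*22.3^2/(2*32.174) = 2.5458 lbf/ft^2

2.5458 lbf/ft^2


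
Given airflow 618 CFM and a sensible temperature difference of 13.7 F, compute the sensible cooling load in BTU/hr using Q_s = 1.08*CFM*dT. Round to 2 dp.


Q = 1.08 * 618 * 13.7 = 9143.93 BTU/hr

9143.93 BTU/hr


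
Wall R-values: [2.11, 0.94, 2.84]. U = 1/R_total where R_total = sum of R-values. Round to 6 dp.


R_total = 2.11 + 0.94 + 2.84 = 5.89
U = 1/5.89 = 0.169779

0.169779


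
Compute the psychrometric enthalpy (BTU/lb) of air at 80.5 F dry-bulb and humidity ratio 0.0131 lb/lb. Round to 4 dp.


h = 0.24*80.5 + 0.0131*(1061+0.444*80.5) = 33.6873 BTU/lb

33.6873 BTU/lb


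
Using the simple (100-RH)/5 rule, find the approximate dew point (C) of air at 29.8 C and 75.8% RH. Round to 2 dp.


Td = 29.8 - (100-75.8)/5 = 24.96 C

24.96 C


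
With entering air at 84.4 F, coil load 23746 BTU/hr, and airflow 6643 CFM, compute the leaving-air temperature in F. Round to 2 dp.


dT = 23746/(1.08*6643) = 3.3098
T_leave = 84.4 - 3.3098 = 81.09 F

81.09 F


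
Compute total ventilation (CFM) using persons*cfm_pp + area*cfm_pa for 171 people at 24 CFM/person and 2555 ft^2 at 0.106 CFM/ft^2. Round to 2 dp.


Total = 171*24 + 2555*0.106 = 4374.83 CFM

4374.83 CFM


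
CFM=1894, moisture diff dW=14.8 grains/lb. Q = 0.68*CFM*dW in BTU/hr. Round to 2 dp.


Q = 0.68 * 1894 * 14.8 = 19061.22 BTU/hr

19061.22 BTU/hr


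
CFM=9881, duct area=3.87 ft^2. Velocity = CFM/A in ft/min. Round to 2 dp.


V = 9881 / 3.87 = 2553.23 ft/min

2553.23 ft/min


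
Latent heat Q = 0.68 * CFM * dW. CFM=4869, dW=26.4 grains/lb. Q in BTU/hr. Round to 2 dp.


Q = 0.68 * 4869 * 26.4 = 87408.29 BTU/hr

87408.29 BTU/hr


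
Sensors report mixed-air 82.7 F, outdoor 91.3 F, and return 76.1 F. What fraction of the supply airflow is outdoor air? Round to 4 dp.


frac = (82.7 - 76.1) / (91.3 - 76.1) = 0.4342

0.4342


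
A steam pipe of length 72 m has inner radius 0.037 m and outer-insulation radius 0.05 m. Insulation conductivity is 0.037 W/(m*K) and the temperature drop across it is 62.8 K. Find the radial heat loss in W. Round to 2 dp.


Q = 2*pi*0.037*72*62.8/ln(0.05/0.037) = 3491.05 W

3491.05 W


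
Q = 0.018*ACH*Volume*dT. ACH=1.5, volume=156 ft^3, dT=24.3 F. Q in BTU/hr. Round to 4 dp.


Q = 0.018 * 1.5 * 156 * 24.3 = 102.3516 BTU/hr

102.3516 BTU/hr


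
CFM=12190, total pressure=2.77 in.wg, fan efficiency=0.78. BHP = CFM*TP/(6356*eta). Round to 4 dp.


BHP = 12190 * 2.77 / (6356 * 0.78) = 6.8109 hp

6.8109 hp


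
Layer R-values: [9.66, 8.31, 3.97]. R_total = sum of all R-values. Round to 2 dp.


R_total = 9.66 + 8.31 + 3.97 = 21.94

21.94


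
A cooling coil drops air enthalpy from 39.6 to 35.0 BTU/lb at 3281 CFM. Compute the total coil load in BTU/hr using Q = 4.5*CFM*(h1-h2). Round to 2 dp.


Q = 4.5 * 3281 * (39.6 - 35.0) = 67916.70 BTU/hr

67916.70 BTU/hr


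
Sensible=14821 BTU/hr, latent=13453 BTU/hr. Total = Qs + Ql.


Qt = 14821 + 13453 = 28274 BTU/hr

28274 BTU/hr


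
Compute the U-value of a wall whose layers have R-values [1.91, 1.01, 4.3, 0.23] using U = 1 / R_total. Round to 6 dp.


R_total = 1.91 + 1.01 + 4.3 + 0.23 = 7.45
U = 1/7.45 = 0.134228

0.134228


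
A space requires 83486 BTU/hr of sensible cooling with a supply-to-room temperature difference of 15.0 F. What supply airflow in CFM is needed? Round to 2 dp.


CFM = 83486 / (1.08 * 15.0) = 5153.46

5153.46 CFM


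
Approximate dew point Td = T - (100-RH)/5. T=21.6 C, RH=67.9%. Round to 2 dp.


Td = 21.6 - (100-67.9)/5 = 15.18 C

15.18 C


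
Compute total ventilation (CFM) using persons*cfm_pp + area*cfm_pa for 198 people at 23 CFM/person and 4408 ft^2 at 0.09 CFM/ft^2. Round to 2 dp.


Total = 198*23 + 4408*0.09 = 4950.72 CFM

4950.72 CFM


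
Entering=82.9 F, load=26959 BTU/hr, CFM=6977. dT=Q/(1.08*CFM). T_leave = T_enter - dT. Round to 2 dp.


dT = 26959/(1.08*6977) = 3.5778
T_leave = 82.9 - 3.5778 = 79.32 F

79.32 F


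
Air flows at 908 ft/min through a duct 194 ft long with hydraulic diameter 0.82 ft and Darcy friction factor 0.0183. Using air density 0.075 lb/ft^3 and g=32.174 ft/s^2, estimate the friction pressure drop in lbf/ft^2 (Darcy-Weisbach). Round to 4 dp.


v_fps = 908/60 = 15.1333 ft/s
dp = 0.0183*(194/0.82)*0.075*15.1333^2/(2*32.174) = 1.1557 lbf/ft^2

1.1557 lbf/ft^2


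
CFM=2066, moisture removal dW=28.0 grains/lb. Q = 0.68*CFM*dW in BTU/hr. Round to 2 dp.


Q = 0.68 * 2066 * 28.0 = 39336.64 BTU/hr

39336.64 BTU/hr


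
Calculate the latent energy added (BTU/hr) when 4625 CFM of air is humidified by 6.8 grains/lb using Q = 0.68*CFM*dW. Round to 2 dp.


Q = 0.68 * 4625 * 6.8 = 21386.00 BTU/hr

21386.00 BTU/hr


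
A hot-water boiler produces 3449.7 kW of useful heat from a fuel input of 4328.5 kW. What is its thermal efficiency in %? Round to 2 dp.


eta = (3449.7/4328.5)*100 = 79.70 %

79.70 %


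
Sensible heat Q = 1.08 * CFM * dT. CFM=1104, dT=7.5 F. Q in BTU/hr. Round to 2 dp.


Q = 1.08 * 1104 * 7.5 = 8942.40 BTU/hr

8942.40 BTU/hr


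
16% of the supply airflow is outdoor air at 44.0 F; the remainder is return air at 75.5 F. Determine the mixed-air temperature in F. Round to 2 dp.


T_mix = 0.16*44.0 + 0.84*75.5 = 70.46 F

70.46 F


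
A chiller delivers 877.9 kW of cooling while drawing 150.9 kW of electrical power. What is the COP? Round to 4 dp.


COP = 877.9 / 150.9 = 5.8178

5.8178


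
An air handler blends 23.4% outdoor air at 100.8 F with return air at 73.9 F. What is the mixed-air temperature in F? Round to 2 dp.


T_mix = 73.9 + (23.4/100)*(100.8-73.9) = 80.19 F

80.19 F


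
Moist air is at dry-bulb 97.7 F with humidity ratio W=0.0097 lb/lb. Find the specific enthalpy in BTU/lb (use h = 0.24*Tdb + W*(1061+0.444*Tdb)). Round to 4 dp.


h = 0.24*97.7 + 0.0097*(1061+0.444*97.7) = 34.1605 BTU/lb

34.1605 BTU/lb


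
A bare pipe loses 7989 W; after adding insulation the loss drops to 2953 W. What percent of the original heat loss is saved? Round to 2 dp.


Savings = ((7989-2953)/7989)*100 = 63.04 %

63.04 %


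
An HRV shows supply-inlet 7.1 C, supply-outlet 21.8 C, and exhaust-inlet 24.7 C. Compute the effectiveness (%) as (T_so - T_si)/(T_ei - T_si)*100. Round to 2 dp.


eff = (21.8-7.1)/(24.7-7.1)*100 = 83.52 %

83.52 %


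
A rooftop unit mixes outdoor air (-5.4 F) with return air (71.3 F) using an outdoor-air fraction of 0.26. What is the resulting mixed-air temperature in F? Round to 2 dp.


T_mix = 0.26*(-5.4) + 0.74*71.3 = 51.36 F

51.36 F


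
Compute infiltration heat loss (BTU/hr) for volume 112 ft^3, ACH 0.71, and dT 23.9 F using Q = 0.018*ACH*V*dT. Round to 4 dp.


Q = 0.018 * 0.71 * 112 * 23.9 = 34.2095 BTU/hr

34.2095 BTU/hr


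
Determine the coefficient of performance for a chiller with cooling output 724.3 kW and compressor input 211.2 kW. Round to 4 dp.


COP = 724.3 / 211.2 = 3.4295

3.4295


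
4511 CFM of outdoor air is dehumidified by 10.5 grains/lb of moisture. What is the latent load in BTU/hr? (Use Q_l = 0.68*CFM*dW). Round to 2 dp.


Q = 0.68 * 4511 * 10.5 = 32208.54 BTU/hr

32208.54 BTU/hr


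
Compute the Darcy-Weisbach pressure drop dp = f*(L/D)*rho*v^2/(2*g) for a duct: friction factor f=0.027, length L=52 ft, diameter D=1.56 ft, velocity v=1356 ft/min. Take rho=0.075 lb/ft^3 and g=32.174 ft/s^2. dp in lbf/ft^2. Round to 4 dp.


v_fps = 1356/60 = 22.6 ft/s
dp = 0.027*(52/1.56)*0.075*22.6^2/(2*32.174) = 0.5358 lbf/ft^2

0.5358 lbf/ft^2


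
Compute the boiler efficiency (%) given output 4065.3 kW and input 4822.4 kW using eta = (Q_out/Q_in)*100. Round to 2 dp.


eta = (4065.3/4822.4)*100 = 84.30 %

84.30 %


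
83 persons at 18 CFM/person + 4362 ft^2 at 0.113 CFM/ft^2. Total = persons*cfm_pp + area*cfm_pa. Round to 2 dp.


Total = 83*18 + 4362*0.113 = 1986.91 CFM

1986.91 CFM


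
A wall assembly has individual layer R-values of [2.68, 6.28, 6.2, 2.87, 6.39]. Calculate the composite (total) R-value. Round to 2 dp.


R_total = 2.68 + 6.28 + 6.2 + 2.87 + 6.39 = 24.42

24.42


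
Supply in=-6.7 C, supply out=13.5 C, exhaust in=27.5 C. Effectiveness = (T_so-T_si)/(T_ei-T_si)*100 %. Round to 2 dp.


eff = (13.5-(-6.7))/(27.5-(-6.7))*100 = 59.06 %

59.06 %


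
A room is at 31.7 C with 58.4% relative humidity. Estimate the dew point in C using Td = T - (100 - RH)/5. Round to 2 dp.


Td = 31.7 - (100-58.4)/5 = 23.38 C

23.38 C


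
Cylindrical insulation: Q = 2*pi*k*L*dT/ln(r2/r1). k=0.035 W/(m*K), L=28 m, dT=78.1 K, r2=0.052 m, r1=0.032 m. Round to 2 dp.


Q = 2*pi*0.035*28*78.1/ln(0.052/0.032) = 990.51 W

990.51 W


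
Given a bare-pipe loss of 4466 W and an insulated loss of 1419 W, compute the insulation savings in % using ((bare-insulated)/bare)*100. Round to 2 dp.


Savings = ((4466-1419)/4466)*100 = 68.23 %

68.23 %


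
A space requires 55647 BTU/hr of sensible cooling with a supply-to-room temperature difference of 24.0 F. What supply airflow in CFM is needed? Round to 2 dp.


CFM = 55647 / (1.08 * 24.0) = 2146.88

2146.88 CFM


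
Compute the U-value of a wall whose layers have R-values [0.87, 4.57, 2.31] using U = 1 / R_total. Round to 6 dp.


R_total = 0.87 + 4.57 + 2.31 = 7.75
U = 1/7.75 = 0.129032

0.129032


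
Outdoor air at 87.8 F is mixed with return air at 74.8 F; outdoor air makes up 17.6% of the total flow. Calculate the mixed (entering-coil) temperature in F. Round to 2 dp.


T_mix = 74.8 + (17.6/100)*(87.8-74.8) = 77.09 F

77.09 F


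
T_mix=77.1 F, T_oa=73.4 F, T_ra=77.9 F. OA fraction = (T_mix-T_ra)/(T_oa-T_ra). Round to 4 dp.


frac = (77.1 - 77.9) / (73.4 - 77.9) = 0.1778

0.1778


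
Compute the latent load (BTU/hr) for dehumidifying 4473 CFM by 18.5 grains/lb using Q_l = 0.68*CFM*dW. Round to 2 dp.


Q = 0.68 * 4473 * 18.5 = 56270.34 BTU/hr

56270.34 BTU/hr


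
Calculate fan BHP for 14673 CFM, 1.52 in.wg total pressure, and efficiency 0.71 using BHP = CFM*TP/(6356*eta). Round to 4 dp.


BHP = 14673 * 1.52 / (6356 * 0.71) = 4.9422 hp

4.9422 hp


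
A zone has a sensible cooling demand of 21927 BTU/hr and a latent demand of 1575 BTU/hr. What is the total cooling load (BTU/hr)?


Qt = 21927 + 1575 = 23502 BTU/hr

23502 BTU/hr


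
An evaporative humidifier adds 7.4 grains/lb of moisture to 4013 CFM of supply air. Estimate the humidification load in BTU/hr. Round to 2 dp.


Q = 0.68 * 4013 * 7.4 = 20193.42 BTU/hr

20193.42 BTU/hr


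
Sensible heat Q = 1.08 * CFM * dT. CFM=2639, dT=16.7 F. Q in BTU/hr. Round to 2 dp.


Q = 1.08 * 2639 * 16.7 = 47597.00 BTU/hr

47597.00 BTU/hr


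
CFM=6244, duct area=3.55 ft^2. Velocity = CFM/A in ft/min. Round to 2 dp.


V = 6244 / 3.55 = 1758.87 ft/min

1758.87 ft/min


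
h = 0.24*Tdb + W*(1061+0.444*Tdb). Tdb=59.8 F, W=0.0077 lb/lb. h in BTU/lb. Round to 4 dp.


h = 0.24*59.8 + 0.0077*(1061+0.444*59.8) = 22.7261 BTU/lb

22.7261 BTU/lb


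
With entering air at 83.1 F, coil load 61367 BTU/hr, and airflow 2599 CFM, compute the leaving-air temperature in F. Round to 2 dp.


dT = 61367/(1.08*2599) = 21.8628
T_leave = 83.1 - 21.8628 = 61.24 F

61.24 F


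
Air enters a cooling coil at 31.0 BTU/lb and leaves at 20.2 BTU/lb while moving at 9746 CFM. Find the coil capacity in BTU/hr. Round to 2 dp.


Q = 4.5 * 9746 * (31.0 - 20.2) = 473655.60 BTU/hr

473655.60 BTU/hr


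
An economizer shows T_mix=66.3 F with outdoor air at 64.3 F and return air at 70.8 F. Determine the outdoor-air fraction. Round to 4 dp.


frac = (66.3 - 70.8) / (64.3 - 70.8) = 0.6923

0.6923


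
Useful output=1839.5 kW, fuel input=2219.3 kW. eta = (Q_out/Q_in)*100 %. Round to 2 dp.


eta = (1839.5/2219.3)*100 = 82.89 %

82.89 %


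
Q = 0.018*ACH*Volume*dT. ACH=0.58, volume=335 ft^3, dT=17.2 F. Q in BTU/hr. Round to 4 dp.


Q = 0.018 * 0.58 * 335 * 17.2 = 60.1553 BTU/hr

60.1553 BTU/hr


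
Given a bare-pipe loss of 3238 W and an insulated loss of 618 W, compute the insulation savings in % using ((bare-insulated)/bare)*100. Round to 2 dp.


Savings = ((3238-618)/3238)*100 = 80.91 %

80.91 %


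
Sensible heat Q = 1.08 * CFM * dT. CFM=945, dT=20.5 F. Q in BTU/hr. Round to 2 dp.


Q = 1.08 * 945 * 20.5 = 20922.30 BTU/hr

20922.30 BTU/hr


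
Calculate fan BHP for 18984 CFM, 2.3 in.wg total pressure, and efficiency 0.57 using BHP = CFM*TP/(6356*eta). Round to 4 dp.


BHP = 18984 * 2.3 / (6356 * 0.57) = 12.0519 hp

12.0519 hp


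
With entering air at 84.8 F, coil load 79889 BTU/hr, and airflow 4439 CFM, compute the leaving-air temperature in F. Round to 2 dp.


dT = 79889/(1.08*4439) = 16.6640
T_leave = 84.8 - 16.6640 = 68.14 F

68.14 F


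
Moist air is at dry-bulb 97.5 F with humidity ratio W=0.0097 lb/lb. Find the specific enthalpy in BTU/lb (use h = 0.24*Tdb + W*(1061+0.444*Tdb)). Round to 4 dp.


h = 0.24*97.5 + 0.0097*(1061+0.444*97.5) = 34.1116 BTU/lb

34.1116 BTU/lb


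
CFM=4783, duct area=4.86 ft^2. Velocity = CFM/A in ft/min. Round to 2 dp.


V = 4783 / 4.86 = 984.16 ft/min

984.16 ft/min


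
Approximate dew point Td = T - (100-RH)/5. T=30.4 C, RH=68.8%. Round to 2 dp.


Td = 30.4 - (100-68.8)/5 = 24.16 C

24.16 C


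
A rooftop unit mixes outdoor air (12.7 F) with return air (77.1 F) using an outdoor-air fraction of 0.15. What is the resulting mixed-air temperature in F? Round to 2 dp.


T_mix = 0.15*12.7 + 0.85*77.1 = 67.44 F

67.44 F


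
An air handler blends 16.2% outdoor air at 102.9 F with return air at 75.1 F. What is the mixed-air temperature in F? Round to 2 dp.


T_mix = 75.1 + (16.2/100)*(102.9-75.1) = 79.60 F

79.60 F


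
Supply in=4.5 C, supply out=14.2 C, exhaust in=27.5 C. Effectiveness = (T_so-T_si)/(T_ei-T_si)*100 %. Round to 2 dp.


eff = (14.2-4.5)/(27.5-4.5)*100 = 42.17 %

42.17 %


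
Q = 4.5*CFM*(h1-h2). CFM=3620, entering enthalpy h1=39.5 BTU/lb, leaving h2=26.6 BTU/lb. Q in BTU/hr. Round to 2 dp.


Q = 4.5 * 3620 * (39.5 - 26.6) = 210141.00 BTU/hr

210141.00 BTU/hr


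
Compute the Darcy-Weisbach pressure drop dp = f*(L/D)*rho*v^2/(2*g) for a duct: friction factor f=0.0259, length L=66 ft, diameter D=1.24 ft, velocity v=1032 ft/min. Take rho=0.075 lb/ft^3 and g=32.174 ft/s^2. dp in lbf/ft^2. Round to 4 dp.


v_fps = 1032/60 = 17.2 ft/s
dp = 0.0259*(66/1.24)*0.075*17.2^2/(2*32.174) = 0.4753 lbf/ft^2

0.4753 lbf/ft^2


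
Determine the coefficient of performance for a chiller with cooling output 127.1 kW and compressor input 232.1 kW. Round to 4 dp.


COP = 127.1 / 232.1 = 0.5476

0.5476


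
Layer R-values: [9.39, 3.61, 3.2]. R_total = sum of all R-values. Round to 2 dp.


R_total = 9.39 + 3.61 + 3.2 = 16.20

16.20


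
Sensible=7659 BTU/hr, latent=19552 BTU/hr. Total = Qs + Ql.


Qt = 7659 + 19552 = 27211 BTU/hr

27211 BTU/hr


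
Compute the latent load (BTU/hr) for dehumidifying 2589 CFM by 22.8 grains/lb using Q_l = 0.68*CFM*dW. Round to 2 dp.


Q = 0.68 * 2589 * 22.8 = 40139.86 BTU/hr

40139.86 BTU/hr


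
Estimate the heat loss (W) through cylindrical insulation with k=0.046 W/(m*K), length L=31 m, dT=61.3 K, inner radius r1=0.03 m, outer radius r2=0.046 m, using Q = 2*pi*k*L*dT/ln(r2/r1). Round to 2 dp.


Q = 2*pi*0.046*31*61.3/ln(0.046/0.03) = 1284.93 W

1284.93 W


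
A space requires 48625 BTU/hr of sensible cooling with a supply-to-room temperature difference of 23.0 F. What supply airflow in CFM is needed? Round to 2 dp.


CFM = 48625 / (1.08 * 23.0) = 1957.53

1957.53 CFM


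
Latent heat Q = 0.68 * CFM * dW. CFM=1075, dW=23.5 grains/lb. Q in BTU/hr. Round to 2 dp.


Q = 0.68 * 1075 * 23.5 = 17178.50 BTU/hr

17178.50 BTU/hr


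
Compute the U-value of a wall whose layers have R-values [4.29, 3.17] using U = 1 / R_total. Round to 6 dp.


R_total = 4.29 + 3.17 = 7.46
U = 1/7.46 = 0.134048

0.134048


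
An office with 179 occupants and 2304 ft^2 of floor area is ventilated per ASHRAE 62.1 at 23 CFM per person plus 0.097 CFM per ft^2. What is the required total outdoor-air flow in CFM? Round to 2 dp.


Total = 179*23 + 2304*0.097 = 4340.49 CFM

4340.49 CFM


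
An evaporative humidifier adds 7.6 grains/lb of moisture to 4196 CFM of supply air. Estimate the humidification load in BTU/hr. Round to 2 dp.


Q = 0.68 * 4196 * 7.6 = 21684.93 BTU/hr

21684.93 BTU/hr


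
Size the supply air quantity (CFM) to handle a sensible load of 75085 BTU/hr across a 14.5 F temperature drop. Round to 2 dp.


CFM = 75085 / (1.08 * 14.5) = 4794.70

4794.70 CFM


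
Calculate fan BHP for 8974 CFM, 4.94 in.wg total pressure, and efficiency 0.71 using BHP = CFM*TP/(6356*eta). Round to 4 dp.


BHP = 8974 * 4.94 / (6356 * 0.71) = 9.8236 hp

9.8236 hp


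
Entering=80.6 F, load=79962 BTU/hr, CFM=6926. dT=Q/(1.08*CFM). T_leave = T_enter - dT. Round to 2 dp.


dT = 79962/(1.08*6926) = 10.6900
T_leave = 80.6 - 10.6900 = 69.91 F

69.91 F


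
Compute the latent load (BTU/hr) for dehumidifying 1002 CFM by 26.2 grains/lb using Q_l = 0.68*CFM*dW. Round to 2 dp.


Q = 0.68 * 1002 * 26.2 = 17851.63 BTU/hr

17851.63 BTU/hr


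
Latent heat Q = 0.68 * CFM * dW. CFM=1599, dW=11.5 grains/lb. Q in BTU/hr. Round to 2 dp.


Q = 0.68 * 1599 * 11.5 = 12504.18 BTU/hr

12504.18 BTU/hr


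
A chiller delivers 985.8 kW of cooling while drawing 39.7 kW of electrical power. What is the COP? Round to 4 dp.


COP = 985.8 / 39.7 = 24.8312

24.8312


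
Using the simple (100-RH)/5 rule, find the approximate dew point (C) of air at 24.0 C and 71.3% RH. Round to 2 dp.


Td = 24.0 - (100-71.3)/5 = 18.26 C

18.26 C


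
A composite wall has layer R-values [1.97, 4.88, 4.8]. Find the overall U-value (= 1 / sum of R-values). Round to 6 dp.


R_total = 1.97 + 4.88 + 4.8 = 11.65
U = 1/11.65 = 0.085837

0.085837


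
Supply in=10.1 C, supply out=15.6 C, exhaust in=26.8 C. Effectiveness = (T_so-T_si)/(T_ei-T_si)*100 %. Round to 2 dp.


eff = (15.6-10.1)/(26.8-10.1)*100 = 32.93 %

32.93 %


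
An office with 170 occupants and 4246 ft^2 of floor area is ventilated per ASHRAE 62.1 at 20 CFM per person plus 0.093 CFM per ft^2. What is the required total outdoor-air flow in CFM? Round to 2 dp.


Total = 170*20 + 4246*0.093 = 3794.88 CFM

3794.88 CFM


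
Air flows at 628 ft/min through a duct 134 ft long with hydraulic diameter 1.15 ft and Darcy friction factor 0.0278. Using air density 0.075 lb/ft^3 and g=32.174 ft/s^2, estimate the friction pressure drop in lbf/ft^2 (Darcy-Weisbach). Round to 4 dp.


v_fps = 628/60 = 10.4667 ft/s
dp = 0.0278*(134/1.15)*0.075*10.4667^2/(2*32.174) = 0.4136 lbf/ft^2

0.4136 lbf/ft^2


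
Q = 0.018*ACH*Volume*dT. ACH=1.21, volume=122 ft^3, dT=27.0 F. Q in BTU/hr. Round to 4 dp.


Q = 0.018 * 1.21 * 122 * 27.0 = 71.7433 BTU/hr

71.7433 BTU/hr


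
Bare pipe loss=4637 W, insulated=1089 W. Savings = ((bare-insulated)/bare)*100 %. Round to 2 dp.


Savings = ((4637-1089)/4637)*100 = 76.51 %

76.51 %


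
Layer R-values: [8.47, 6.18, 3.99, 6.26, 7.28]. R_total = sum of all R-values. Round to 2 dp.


R_total = 8.47 + 6.18 + 3.99 + 6.26 + 7.28 = 32.18

32.18


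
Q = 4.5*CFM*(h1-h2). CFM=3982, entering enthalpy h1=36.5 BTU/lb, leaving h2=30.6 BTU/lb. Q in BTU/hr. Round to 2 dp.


Q = 4.5 * 3982 * (36.5 - 30.6) = 105722.10 BTU/hr

105722.10 BTU/hr


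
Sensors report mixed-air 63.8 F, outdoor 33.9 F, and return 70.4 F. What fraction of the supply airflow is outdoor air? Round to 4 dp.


frac = (63.8 - 70.4) / (33.9 - 70.4) = 0.1808

0.1808


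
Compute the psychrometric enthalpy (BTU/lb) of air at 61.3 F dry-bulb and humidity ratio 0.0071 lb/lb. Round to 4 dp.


h = 0.24*61.3 + 0.0071*(1061+0.444*61.3) = 22.4383 BTU/lb

22.4383 BTU/lb


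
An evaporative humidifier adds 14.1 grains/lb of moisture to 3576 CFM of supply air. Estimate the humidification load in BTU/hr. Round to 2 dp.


Q = 0.68 * 3576 * 14.1 = 34286.69 BTU/hr

34286.69 BTU/hr


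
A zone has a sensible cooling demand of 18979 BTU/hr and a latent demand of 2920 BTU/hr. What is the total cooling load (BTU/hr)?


Qt = 18979 + 2920 = 21899 BTU/hr

21899 BTU/hr


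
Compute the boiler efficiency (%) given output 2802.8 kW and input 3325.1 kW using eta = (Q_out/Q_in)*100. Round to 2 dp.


eta = (2802.8/3325.1)*100 = 84.29 %

84.29 %


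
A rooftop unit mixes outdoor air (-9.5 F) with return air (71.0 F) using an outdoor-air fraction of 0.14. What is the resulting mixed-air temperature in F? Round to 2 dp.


T_mix = 0.14*(-9.5) + 0.86*71.0 = 59.73 F

59.73 F


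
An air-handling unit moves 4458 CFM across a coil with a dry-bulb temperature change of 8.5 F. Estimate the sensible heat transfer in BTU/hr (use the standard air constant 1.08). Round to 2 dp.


Q = 1.08 * 4458 * 8.5 = 40924.44 BTU/hr

40924.44 BTU/hr


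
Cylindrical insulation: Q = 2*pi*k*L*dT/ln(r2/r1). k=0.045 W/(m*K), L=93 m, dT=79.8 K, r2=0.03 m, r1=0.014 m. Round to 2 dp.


Q = 2*pi*0.045*93*79.8/ln(0.03/0.014) = 2753.24 W

2753.24 W


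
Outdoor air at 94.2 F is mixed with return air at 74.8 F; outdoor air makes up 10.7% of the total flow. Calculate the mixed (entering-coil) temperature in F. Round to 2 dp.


T_mix = 74.8 + (10.7/100)*(94.2-74.8) = 76.88 F

76.88 F


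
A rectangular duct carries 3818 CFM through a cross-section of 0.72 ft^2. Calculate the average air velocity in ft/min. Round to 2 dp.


V = 3818 / 0.72 = 5302.78 ft/min

5302.78 ft/min


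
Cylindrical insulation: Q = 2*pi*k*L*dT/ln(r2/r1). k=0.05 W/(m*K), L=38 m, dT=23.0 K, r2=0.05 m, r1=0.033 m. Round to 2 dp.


Q = 2*pi*0.05*38*23.0/ln(0.05/0.033) = 660.81 W

660.81 W


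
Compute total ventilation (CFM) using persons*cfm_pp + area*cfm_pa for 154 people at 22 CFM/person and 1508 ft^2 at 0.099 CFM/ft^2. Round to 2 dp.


Total = 154*22 + 1508*0.099 = 3537.29 CFM

3537.29 CFM


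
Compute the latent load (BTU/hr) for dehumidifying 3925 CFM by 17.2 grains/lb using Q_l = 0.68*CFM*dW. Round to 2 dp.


Q = 0.68 * 3925 * 17.2 = 45906.80 BTU/hr

45906.80 BTU/hr


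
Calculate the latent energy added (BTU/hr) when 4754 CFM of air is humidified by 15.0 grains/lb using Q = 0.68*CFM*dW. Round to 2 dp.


Q = 0.68 * 4754 * 15.0 = 48490.80 BTU/hr

48490.80 BTU/hr


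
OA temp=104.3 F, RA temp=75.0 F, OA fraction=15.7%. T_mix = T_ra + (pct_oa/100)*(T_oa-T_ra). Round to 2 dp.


T_mix = 75.0 + (15.7/100)*(104.3-75.0) = 79.60 F

79.60 F


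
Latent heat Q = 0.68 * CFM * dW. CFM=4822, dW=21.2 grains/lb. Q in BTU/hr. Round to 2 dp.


Q = 0.68 * 4822 * 21.2 = 69513.95 BTU/hr

69513.95 BTU/hr


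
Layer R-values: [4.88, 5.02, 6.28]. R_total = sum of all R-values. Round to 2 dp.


R_total = 4.88 + 5.02 + 6.28 = 16.18

16.18


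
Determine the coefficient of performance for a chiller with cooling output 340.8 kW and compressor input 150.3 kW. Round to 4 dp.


COP = 340.8 / 150.3 = 2.2675

2.2675


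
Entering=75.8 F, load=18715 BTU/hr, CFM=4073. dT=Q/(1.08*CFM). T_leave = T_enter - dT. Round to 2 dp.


dT = 18715/(1.08*4073) = 4.2545
T_leave = 75.8 - 4.2545 = 71.55 F

71.55 F


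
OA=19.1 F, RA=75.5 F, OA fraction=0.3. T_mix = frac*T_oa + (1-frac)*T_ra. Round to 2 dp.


T_mix = 0.3*19.1 + 0.7*75.5 = 58.58 F

58.58 F


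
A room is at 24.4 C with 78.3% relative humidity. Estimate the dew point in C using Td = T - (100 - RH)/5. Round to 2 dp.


Td = 24.4 - (100-78.3)/5 = 20.06 C

20.06 C


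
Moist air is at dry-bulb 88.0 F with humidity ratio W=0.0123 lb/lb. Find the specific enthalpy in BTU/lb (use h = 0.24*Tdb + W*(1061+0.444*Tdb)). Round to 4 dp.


h = 0.24*88.0 + 0.0123*(1061+0.444*88.0) = 34.6509 BTU/lb

34.6509 BTU/lb


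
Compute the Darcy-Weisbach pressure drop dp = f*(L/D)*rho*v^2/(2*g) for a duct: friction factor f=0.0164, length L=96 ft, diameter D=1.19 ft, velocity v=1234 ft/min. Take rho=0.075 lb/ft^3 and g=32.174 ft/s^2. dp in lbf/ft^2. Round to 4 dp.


v_fps = 1234/60 = 20.5667 ft/s
dp = 0.0164*(96/1.19)*0.075*20.5667^2/(2*32.174) = 0.6523 lbf/ft^2

0.6523 lbf/ft^2


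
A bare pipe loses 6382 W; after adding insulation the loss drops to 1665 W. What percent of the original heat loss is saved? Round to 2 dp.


Savings = ((6382-1665)/6382)*100 = 73.91 %

73.91 %


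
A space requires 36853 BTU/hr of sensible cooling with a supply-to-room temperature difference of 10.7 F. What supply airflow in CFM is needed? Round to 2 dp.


CFM = 36853 / (1.08 * 10.7) = 3189.08

3189.08 CFM


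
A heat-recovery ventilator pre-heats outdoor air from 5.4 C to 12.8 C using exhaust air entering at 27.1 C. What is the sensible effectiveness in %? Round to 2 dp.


eff = (12.8-5.4)/(27.1-5.4)*100 = 34.10 %

34.10 %


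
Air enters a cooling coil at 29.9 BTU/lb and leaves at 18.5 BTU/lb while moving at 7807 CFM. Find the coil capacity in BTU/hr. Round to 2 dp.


Q = 4.5 * 7807 * (29.9 - 18.5) = 400499.10 BTU/hr

400499.10 BTU/hr


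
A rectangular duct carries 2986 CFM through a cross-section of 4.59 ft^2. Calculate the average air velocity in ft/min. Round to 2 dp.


V = 2986 / 4.59 = 650.54 ft/min

650.54 ft/min


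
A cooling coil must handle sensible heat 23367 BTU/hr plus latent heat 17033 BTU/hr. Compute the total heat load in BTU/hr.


Qt = 23367 + 17033 = 40400 BTU/hr

40400 BTU/hr


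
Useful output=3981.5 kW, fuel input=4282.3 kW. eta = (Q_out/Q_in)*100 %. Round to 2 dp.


eta = (3981.5/4282.3)*100 = 92.98 %

92.98 %


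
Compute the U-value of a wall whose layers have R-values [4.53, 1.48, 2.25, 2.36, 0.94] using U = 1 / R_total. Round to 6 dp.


R_total = 4.53 + 1.48 + 2.25 + 2.36 + 0.94 = 11.56
U = 1/11.56 = 0.086505

0.086505


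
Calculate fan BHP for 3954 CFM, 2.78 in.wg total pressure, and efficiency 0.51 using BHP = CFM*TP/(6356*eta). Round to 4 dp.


BHP = 3954 * 2.78 / (6356 * 0.51) = 3.3910 hp

3.3910 hp


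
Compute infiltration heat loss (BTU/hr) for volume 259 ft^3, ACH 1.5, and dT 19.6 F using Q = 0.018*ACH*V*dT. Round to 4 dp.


Q = 0.018 * 1.5 * 259 * 19.6 = 137.0628 BTU/hr

137.0628 BTU/hr


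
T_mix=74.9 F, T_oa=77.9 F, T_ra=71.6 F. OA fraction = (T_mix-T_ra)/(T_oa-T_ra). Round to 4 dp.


frac = (74.9 - 71.6) / (77.9 - 71.6) = 0.5238

0.5238


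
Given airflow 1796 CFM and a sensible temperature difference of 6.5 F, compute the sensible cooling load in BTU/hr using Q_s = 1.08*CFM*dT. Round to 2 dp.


Q = 1.08 * 1796 * 6.5 = 12607.92 BTU/hr

12607.92 BTU/hr


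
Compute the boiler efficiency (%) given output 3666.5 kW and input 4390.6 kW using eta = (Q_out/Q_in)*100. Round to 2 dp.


eta = (3666.5/4390.6)*100 = 83.51 %

83.51 %


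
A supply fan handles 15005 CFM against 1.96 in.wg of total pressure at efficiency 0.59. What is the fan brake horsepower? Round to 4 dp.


BHP = 15005 * 1.96 / (6356 * 0.59) = 7.8425 hp

7.8425 hp


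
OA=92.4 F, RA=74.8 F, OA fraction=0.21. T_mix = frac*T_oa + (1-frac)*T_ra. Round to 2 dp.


T_mix = 0.21*92.4 + 0.79*74.8 = 78.50 F

78.50 F


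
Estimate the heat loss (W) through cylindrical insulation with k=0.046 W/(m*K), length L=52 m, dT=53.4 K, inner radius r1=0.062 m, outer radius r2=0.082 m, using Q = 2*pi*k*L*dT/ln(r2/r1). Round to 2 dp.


Q = 2*pi*0.046*52*53.4/ln(0.082/0.062) = 2870.57 W

2870.57 W


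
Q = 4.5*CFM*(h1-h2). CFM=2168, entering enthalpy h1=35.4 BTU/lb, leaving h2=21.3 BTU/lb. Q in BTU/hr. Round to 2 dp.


Q = 4.5 * 2168 * (35.4 - 21.3) = 137559.60 BTU/hr

137559.60 BTU/hr


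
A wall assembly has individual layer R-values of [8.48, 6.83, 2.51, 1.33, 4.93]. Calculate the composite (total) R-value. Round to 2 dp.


R_total = 8.48 + 6.83 + 2.51 + 1.33 + 4.93 = 24.08

24.08


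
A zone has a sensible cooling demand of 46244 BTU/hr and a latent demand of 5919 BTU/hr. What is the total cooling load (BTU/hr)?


Qt = 46244 + 5919 = 52163 BTU/hr

52163 BTU/hr


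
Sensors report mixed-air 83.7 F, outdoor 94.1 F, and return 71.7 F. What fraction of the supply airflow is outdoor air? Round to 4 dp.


frac = (83.7 - 71.7) / (94.1 - 71.7) = 0.5357

0.5357


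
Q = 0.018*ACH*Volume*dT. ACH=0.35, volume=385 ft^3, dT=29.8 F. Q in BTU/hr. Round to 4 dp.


Q = 0.018 * 0.35 * 385 * 29.8 = 72.2799 BTU/hr

72.2799 BTU/hr


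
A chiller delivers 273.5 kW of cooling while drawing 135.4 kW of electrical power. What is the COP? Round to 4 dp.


COP = 273.5 / 135.4 = 2.0199

2.0199


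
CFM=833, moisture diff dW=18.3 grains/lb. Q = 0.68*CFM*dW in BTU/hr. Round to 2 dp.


Q = 0.68 * 833 * 18.3 = 10365.85 BTU/hr

10365.85 BTU/hr


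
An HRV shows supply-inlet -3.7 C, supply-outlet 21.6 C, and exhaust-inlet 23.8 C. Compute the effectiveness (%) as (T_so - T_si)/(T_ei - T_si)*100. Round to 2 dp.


eff = (21.6-(-3.7))/(23.8-(-3.7))*100 = 92.00 %

92.00 %


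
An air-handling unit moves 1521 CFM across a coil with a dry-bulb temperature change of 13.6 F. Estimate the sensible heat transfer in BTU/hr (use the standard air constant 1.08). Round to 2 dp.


Q = 1.08 * 1521 * 13.6 = 22340.45 BTU/hr

22340.45 BTU/hr


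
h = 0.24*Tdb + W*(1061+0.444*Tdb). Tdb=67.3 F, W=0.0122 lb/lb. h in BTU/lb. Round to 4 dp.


h = 0.24*67.3 + 0.0122*(1061+0.444*67.3) = 29.4608 BTU/lb

29.4608 BTU/lb


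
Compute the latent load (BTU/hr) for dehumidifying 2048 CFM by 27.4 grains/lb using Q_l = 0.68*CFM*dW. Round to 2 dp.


Q = 0.68 * 2048 * 27.4 = 38158.34 BTU/hr

38158.34 BTU/hr


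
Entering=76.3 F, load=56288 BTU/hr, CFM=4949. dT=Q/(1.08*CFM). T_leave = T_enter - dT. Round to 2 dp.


dT = 56288/(1.08*4949) = 10.5311
T_leave = 76.3 - 10.5311 = 65.77 F

65.77 F


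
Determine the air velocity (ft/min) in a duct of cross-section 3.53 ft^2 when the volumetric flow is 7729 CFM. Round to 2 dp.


V = 7729 / 3.53 = 2189.52 ft/min

2189.52 ft/min


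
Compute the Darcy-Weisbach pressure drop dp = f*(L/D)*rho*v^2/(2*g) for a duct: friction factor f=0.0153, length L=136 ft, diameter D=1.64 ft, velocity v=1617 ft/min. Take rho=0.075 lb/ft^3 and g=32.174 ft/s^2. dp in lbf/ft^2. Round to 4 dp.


v_fps = 1617/60 = 26.95 ft/s
dp = 0.0153*(136/1.64)*0.075*26.95^2/(2*32.174) = 1.0741 lbf/ft^2

1.0741 lbf/ft^2


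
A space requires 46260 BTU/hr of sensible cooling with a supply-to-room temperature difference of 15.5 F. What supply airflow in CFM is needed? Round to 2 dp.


CFM = 46260 / (1.08 * 15.5) = 2763.44

2763.44 CFM


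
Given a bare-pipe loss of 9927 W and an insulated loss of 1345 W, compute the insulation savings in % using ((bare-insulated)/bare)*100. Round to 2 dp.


Savings = ((9927-1345)/9927)*100 = 86.45 %

86.45 %


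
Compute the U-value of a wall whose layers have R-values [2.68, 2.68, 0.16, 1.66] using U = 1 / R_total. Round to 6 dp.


R_total = 2.68 + 2.68 + 0.16 + 1.66 = 7.18
U = 1/7.18 = 0.139276

0.139276


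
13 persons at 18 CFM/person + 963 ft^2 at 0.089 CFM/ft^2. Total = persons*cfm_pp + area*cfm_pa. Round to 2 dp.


Total = 13*18 + 963*0.089 = 319.71 CFM

319.71 CFM
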